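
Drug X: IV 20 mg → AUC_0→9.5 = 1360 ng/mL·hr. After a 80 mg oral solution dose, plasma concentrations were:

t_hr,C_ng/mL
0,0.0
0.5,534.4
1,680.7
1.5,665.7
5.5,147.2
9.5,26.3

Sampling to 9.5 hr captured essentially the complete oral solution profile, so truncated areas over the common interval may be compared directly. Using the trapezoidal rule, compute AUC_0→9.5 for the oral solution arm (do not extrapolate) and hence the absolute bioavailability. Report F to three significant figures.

Trapezoidal AUC_0→9.5 (oral solution):
  [0→0.5]: (0.0+534.4)/2 × 0.5 = 133.6
  [0.5→1]: (534.4+680.7)/2 × 0.5 = 303.775
  [1→1.5]: (680.7+665.7)/2 × 0.5 = 336.6
  [1.5→5.5]: (665.7+147.2)/2 × 4 = 1625.8
  [5.5→9.5]: (147.2+26.3)/2 × 4 = 347.0
  Sum = 2746.775 ng/mL·hr
F = (AUC_ev/D_ev)/(AUC_iv/D_iv) = (2746.775/80)/(1360/20) = 34.3347/68 = 0.5049

F = 0.505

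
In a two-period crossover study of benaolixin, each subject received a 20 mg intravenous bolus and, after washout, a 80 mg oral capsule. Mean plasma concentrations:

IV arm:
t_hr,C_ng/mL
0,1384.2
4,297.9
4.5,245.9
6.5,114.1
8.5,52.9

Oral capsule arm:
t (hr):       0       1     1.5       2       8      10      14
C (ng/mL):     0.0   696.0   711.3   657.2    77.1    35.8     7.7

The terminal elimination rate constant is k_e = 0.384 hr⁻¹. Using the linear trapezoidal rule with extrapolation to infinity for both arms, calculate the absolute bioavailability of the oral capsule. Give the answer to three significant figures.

F = 0.208

Trapezoidal AUC_0→8.5 (IV):
  [0→4]: (1384.2+297.9)/2 × 4 = 3364.2
  [4→4.5]: (297.9+245.9)/2 × 0.5 = 135.95
  [4.5→6.5]: (245.9+114.1)/2 × 2 = 360.0
  [6.5→8.5]: (114.1+52.9)/2 × 2 = 167.0
  Sum = 4027.15 ng/mL·hr
IV tail: 52.9/0.384 = 137.760; AUC_iv,0→∞ = 4027.15 + 137.760 = 4164.91 ng/mL·hr
Trapezoidal AUC_0→14 (oral capsule):
  [0→1]: (0.0+696.0)/2 × 1 = 348.0
  [1→1.5]: (696.0+711.3)/2 × 0.5 = 351.825
  [1.5→2]: (711.3+657.2)/2 × 0.5 = 342.125
  [2→8]: (657.2+77.1)/2 × 6 = 2202.9
  [8→10]: (77.1+35.8)/2 × 2 = 112.9
  [10→14]: (35.8+7.7)/2 × 4 = 87.0
  Sum = 3444.75 ng/mL·hr
oral capsule tail: 7.7/0.384 = 20.052; AUC_ev,0→∞ = 3444.75 + 20.052 = 3464.802 ng/mL·hr
F = (AUC_ev/D_ev)/(AUC_iv/D_iv) = (3464.802/80)/(4164.91/20) = 43.310025/208.2455 = 0.2080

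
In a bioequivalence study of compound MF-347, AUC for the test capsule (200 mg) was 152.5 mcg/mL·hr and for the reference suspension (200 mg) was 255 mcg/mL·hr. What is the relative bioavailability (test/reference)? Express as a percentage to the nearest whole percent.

F_rel = 60%

F_rel = (AUC_test/D_test) / (AUC_ref/D_ref)
      = (152.5/200) / (255/200)
      = 0.7625 / 1.275 = 0.5980 = 59.80%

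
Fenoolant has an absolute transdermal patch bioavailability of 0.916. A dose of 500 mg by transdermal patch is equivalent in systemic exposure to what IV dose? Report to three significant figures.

Systemic exposure from an extravascular dose = F × D_ev, so the equivalent IV dose is F × D_ev.
D_iv = F × D_ev = 0.916 × 500 = 458 mg

D_iv = 458 mg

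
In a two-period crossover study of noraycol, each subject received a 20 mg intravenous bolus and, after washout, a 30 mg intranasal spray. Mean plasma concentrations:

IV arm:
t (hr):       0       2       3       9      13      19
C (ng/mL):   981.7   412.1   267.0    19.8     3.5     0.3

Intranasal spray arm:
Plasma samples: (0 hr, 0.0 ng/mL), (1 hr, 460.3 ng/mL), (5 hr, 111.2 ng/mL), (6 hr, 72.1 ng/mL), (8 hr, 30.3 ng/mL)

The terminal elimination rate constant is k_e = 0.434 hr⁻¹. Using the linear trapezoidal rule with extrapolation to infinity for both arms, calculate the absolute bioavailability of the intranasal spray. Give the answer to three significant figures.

F = 0.411

Trapezoidal AUC_0→19 (IV):
  [0→2]: (981.7+412.1)/2 × 2 = 1393.8
  [2→3]: (412.1+267.0)/2 × 1 = 339.55
  [3→9]: (267.0+19.8)/2 × 6 = 860.4
  [9→13]: (19.8+3.5)/2 × 4 = 46.6
  [13→19]: (3.5+0.3)/2 × 6 = 11.4
  Sum = 2651.75 ng/mL·hr
IV tail: 0.3/0.434 = 0.691; AUC_iv,0→∞ = 2651.75 + 0.691 = 2652.441 ng/mL·hr
Trapezoidal AUC_0→8 (intranasal spray):
  [0→1]: (0.0+460.3)/2 × 1 = 230.15
  [1→5]: (460.3+111.2)/2 × 4 = 1143.0
  [5→6]: (111.2+72.1)/2 × 1 = 91.65
  [6→8]: (72.1+30.3)/2 × 2 = 102.4
  Sum = 1567.2 ng/mL·hr
intranasal spray tail: 30.3/0.434 = 69.816; AUC_ev,0→∞ = 1567.2 + 69.816 = 1637.016 ng/mL·hr
F = (AUC_ev/D_ev)/(AUC_iv/D_iv) = (1637.016/30)/(2652.441/20) = 54.5672/132.62205 = 0.4114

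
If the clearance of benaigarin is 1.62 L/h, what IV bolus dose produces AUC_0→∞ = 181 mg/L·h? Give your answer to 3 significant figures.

Dose = 293 mg

Dose_iv = CL × AUC_0→∞
     = 1.62 × 181 = 293.22 mg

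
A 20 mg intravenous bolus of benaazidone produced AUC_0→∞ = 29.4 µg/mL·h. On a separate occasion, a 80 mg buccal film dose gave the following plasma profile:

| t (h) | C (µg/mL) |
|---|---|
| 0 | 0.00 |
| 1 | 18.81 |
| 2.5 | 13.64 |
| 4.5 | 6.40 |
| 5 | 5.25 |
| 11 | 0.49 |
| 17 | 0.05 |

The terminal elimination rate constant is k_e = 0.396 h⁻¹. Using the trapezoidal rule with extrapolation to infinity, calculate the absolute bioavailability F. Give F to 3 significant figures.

Trapezoidal AUC_0→17 (buccal film):
  [0→1]: (0.00+18.81)/2 × 1 = 9.405
  [1→2.5]: (18.81+13.64)/2 × 1.5 = 24.3375
  [2.5→4.5]: (13.64+6.40)/2 × 2 = 20.04
  [4.5→5]: (6.40+5.25)/2 × 0.5 = 2.9125
  [5→11]: (5.25+0.49)/2 × 6 = 17.22
  [11→17]: (0.49+0.05)/2 × 6 = 1.62
  Sum = 75.535 µg/mL·h
Tail: C_last/k_e = 0.05/0.396 = 0.126
AUC_0→∞ (buccal film) = 75.535 + 0.126 = 75.661 µg/mL·h
F = (AUC_ev/D_ev)/(AUC_iv/D_iv) = (75.661/80)/(29.4/20) = 0.9457625/1.47 = 0.6434

F = 0.643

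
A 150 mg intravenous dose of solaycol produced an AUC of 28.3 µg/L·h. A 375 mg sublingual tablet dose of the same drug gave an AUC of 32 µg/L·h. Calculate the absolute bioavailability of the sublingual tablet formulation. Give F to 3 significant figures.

F = (AUC_ev / D_ev) / (AUC_iv / D_iv)
  = (32/375) / (28.3/150)
  = 0.0853333 / 0.188667 = 0.4523

F = 0.452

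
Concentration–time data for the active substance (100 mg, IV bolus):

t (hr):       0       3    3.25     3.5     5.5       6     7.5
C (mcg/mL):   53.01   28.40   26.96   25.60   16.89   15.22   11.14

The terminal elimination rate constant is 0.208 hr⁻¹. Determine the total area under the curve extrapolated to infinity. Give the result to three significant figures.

Trapezoidal AUC_0→7.5:
  [0→3]: (53.01+28.40)/2 × 3 = 122.115
  [3→3.25]: (28.40+26.96)/2 × 0.25 = 6.92
  [3.25→3.5]: (26.96+25.60)/2 × 0.25 = 6.57
  [3.5→5.5]: (25.60+16.89)/2 × 2 = 42.49
  [5.5→6]: (16.89+15.22)/2 × 0.5 = 8.0275
  [6→7.5]: (15.22+11.14)/2 × 1.5 = 19.77
  Sum = 205.8925 mcg/mL·hr
Extrapolated tail: C_last / k_e = 11.14 / 0.208 = 53.558
AUC_0→∞ = 205.8925 + 53.558 = 259.4505 mcg/mL·hr

AUC = 259 mcg/mL·hr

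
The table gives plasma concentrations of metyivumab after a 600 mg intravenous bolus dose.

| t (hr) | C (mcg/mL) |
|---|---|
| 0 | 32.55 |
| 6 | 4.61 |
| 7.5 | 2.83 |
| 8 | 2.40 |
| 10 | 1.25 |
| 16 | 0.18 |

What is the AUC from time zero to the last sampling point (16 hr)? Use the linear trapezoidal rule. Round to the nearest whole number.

Trapezoidal AUC_0→16:
  [0→6]: (32.55+4.61)/2 × 6 = 111.48
  [6→7.5]: (4.61+2.83)/2 × 1.5 = 5.58
  [7.5→8]: (2.83+2.40)/2 × 0.5 = 1.3075
  [8→10]: (2.40+1.25)/2 × 2 = 3.65
  [10→16]: (1.25+0.18)/2 × 6 = 4.29
  Sum = 126.3075 mcg/mL·hr

AUC = 126 mcg/mL·hr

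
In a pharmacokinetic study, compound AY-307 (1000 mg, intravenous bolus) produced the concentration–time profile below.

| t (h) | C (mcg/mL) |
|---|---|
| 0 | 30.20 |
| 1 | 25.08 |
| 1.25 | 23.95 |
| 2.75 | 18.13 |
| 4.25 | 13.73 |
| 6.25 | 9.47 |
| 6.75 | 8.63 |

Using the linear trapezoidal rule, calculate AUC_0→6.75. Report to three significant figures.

Trapezoidal AUC_0→6.75:
  [0→1]: (30.20+25.08)/2 × 1 = 27.64
  [1→1.25]: (25.08+23.95)/2 × 0.25 = 6.12875
  [1.25→2.75]: (23.95+18.13)/2 × 1.5 = 31.56
  [2.75→4.25]: (18.13+13.73)/2 × 1.5 = 23.895
  [4.25→6.25]: (13.73+9.47)/2 × 2 = 23.2
  [6.25→6.75]: (9.47+8.63)/2 × 0.5 = 4.525
  Sum = 116.94875 mcg/mL·h

AUC = 117 mcg/mL·h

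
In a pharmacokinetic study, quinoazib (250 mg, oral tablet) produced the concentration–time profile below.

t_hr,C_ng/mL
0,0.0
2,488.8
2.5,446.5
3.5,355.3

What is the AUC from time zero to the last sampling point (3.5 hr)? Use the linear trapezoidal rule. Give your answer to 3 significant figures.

Trapezoidal AUC_0→3.5:
  [0→2]: (0.0+488.8)/2 × 2 = 488.8
  [2→2.5]: (488.8+446.5)/2 × 0.5 = 233.825
  [2.5→3.5]: (446.5+355.3)/2 × 1 = 400.9
  Sum = 1123.525 ng/mL·hr

AUC = 1120 ng/mL·hr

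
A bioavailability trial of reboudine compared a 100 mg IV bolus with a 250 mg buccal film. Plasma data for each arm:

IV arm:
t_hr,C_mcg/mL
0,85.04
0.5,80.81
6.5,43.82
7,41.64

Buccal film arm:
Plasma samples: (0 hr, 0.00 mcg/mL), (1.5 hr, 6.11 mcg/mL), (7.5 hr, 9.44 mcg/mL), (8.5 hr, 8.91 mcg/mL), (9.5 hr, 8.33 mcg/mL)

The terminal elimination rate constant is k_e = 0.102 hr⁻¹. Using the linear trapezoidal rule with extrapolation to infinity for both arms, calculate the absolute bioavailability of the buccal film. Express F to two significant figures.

F = 0.071

Trapezoidal AUC_0→7 (IV):
  [0→0.5]: (85.04+80.81)/2 × 0.5 = 41.4625
  [0.5→6.5]: (80.81+43.82)/2 × 6 = 373.89
  [6.5→7]: (43.82+41.64)/2 × 0.5 = 21.365
  Sum = 436.7175 mcg/mL·hr
IV tail: 41.64/0.102 = 408.235; AUC_iv,0→∞ = 436.7175 + 408.235 = 844.9525 mcg/mL·hr
Trapezoidal AUC_0→9.5 (buccal film):
  [0→1.5]: (0.00+6.11)/2 × 1.5 = 4.5825
  [1.5→7.5]: (6.11+9.44)/2 × 6 = 46.65
  [7.5→8.5]: (9.44+8.91)/2 × 1 = 9.175
  [8.5→9.5]: (8.91+8.33)/2 × 1 = 8.62
  Sum = 69.0275 mcg/mL·hr
buccal film tail: 8.33/0.102 = 81.667; AUC_ev,0→∞ = 69.0275 + 81.667 = 150.6945 mcg/mL·hr
F = (AUC_ev/D_ev)/(AUC_iv/D_iv) = (150.6945/250)/(844.9525/100) = 0.602778/8.449525 = 0.0713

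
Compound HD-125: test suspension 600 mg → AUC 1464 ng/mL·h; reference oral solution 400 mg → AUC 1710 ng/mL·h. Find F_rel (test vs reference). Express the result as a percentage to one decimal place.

F_rel = (AUC_test/D_test) / (AUC_ref/D_ref)
      = (1464/600) / (1710/400)
      = 2.44 / 4.275 = 0.5708 = 57.08%

F_rel = 57.1%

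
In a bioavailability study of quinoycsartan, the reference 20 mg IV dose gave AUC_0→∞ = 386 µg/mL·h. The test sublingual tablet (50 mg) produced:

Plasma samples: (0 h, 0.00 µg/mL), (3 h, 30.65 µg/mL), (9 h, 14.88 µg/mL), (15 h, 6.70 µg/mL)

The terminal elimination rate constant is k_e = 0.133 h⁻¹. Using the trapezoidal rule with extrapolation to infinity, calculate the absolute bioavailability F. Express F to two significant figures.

Trapezoidal AUC_0→15 (sublingual tablet):
  [0→3]: (0.00+30.65)/2 × 3 = 45.975
  [3→9]: (30.65+14.88)/2 × 6 = 136.59
  [9→15]: (14.88+6.70)/2 × 6 = 64.74
  Sum = 247.305 µg/mL·h
Tail: C_last/k_e = 6.70/0.133 = 50.376
AUC_0→∞ (sublingual tablet) = 247.305 + 50.376 = 297.681 µg/mL·h
F = (AUC_ev/D_ev)/(AUC_iv/D_iv) = (297.681/50)/(386/20) = 5.95362/19.3 = 0.3085

F = 0.31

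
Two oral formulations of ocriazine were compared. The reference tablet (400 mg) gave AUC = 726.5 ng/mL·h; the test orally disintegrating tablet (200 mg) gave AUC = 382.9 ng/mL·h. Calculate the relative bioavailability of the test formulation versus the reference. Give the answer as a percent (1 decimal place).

F_rel = 105.4%

F_rel = (AUC_test/D_test) / (AUC_ref/D_ref)
      = (382.9/200) / (726.5/400)
      = 1.9145 / 1.81625 = 1.0541 = 105.41%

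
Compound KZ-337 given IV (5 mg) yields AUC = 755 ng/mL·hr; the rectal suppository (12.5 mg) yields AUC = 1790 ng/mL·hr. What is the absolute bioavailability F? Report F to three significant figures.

F = 0.948

F = (AUC_ev / D_ev) / (AUC_iv / D_iv)
  = (1790/12.5) / (755/5)
  = 143.2 / 151 = 0.9483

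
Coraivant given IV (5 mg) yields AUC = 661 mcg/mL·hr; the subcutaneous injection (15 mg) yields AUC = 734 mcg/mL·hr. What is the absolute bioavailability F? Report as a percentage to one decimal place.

F = 37.0%

F = (AUC_ev / D_ev) / (AUC_iv / D_iv)
  = (734/15) / (661/5)
  = 48.9333 / 132.2 = 0.3701
  = 37.01%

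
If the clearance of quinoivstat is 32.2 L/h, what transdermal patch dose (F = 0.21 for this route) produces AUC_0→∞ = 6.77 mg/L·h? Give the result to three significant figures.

Dose = 1040 mg

Dose = CL × AUC_0→∞ / F
     = 32.2 × 6.77 / 0.21 = 1038.07 mg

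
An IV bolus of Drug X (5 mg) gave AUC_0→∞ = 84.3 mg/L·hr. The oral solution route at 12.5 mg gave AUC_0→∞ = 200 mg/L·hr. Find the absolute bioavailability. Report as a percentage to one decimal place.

F = (AUC_ev / D_ev) / (AUC_iv / D_iv)
  = (200/12.5) / (84.3/5)
  = 16 / 16.86 = 0.9490
  = 94.90%

F = 94.9%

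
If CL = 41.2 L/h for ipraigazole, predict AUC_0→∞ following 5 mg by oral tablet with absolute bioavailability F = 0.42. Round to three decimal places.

AUC_0→∞ = F × Dose / CL
        = 0.42 × 5 / 41.2 = 0.0509709 mg/L·h

AUC = 0.051 mg/L·h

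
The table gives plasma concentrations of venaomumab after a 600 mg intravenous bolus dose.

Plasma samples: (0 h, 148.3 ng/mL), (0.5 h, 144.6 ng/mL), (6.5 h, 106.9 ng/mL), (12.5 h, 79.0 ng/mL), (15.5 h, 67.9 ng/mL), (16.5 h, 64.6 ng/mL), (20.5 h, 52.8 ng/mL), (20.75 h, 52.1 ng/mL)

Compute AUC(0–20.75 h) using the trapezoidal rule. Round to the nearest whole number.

Trapezoidal AUC_0→20.75:
  [0→0.5]: (148.3+144.6)/2 × 0.5 = 73.225
  [0.5→6.5]: (144.6+106.9)/2 × 6 = 754.5
  [6.5→12.5]: (106.9+79.0)/2 × 6 = 557.7
  [12.5→15.5]: (79.0+67.9)/2 × 3 = 220.35
  [15.5→16.5]: (67.9+64.6)/2 × 1 = 66.25
  [16.5→20.5]: (64.6+52.8)/2 × 4 = 234.8
  [20.5→20.75]: (52.8+52.1)/2 × 0.25 = 13.1125
  Sum = 1919.9375 ng/mL·h

AUC = 1920 ng/mL·h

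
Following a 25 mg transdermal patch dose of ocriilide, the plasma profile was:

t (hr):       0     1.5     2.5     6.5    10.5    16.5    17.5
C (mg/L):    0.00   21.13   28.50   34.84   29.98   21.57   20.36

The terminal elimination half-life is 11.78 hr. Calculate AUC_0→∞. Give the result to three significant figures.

AUC = 819 mg/L·hr

Trapezoidal AUC_0→17.5:
  [0→1.5]: (0.00+21.13)/2 × 1.5 = 15.8475
  [1.5→2.5]: (21.13+28.50)/2 × 1 = 24.815
  [2.5→6.5]: (28.50+34.84)/2 × 4 = 126.68
  [6.5→10.5]: (34.84+29.98)/2 × 4 = 129.64
  [10.5→16.5]: (29.98+21.57)/2 × 6 = 154.65
  [16.5→17.5]: (21.57+20.36)/2 × 1 = 20.965
  Sum = 472.5975 mg/L·hr
k_e = ln2 / t½ = 0.693147 / 11.78 = 0.0588 hr^-1
Extrapolated tail: C_last / k_e = 20.36 / 0.0588 = 346.259
AUC_0→∞ = 472.5975 + 346.259 = 818.8565 mg/L·hr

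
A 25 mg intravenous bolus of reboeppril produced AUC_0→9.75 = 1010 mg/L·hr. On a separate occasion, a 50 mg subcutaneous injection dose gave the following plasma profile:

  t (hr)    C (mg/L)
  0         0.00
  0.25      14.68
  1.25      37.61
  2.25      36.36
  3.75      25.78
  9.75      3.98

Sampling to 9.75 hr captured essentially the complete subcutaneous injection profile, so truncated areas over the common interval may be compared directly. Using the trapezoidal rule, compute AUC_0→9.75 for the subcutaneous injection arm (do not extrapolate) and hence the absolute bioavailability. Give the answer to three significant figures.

F = 0.0994

Trapezoidal AUC_0→9.75 (subcutaneous injection):
  [0→0.25]: (0.00+14.68)/2 × 0.25 = 1.835
  [0.25→1.25]: (14.68+37.61)/2 × 1 = 26.145
  [1.25→2.25]: (37.61+36.36)/2 × 1 = 36.985
  [2.25→3.75]: (36.36+25.78)/2 × 1.5 = 46.605
  [3.75→9.75]: (25.78+3.98)/2 × 6 = 89.28
  Sum = 200.85 mg/L·hr
F = (AUC_ev/D_ev)/(AUC_iv/D_iv) = (200.85/50)/(1010/25) = 4.017/40.4 = 0.0994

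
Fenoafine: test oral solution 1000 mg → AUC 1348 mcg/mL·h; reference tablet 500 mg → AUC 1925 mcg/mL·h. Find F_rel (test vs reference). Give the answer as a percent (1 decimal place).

F_rel = (AUC_test/D_test) / (AUC_ref/D_ref)
      = (1348/1000) / (1925/500)
      = 1.348 / 3.85 = 0.3501 = 35.01%

F_rel = 35.0%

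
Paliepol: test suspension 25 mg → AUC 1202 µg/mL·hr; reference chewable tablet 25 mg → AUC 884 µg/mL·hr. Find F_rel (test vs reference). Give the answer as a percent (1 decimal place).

F_rel = 136.0%

F_rel = (AUC_test/D_test) / (AUC_ref/D_ref)
      = (1202/25) / (884/25)
      = 48.08 / 35.36 = 1.3597 = 135.97%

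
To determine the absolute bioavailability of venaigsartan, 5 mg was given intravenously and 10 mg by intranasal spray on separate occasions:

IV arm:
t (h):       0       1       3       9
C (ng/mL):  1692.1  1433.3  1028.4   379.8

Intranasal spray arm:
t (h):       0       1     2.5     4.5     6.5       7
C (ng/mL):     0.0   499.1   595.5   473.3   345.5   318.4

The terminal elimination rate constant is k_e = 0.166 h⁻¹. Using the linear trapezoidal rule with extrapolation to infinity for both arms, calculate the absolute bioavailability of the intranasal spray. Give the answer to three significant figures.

Trapezoidal AUC_0→9 (IV):
  [0→1]: (1692.1+1433.3)/2 × 1 = 1562.7
  [1→3]: (1433.3+1028.4)/2 × 2 = 2461.7
  [3→9]: (1028.4+379.8)/2 × 6 = 4224.6
  Sum = 8249.0 ng/mL·h
IV tail: 379.8/0.166 = 2287.952; AUC_iv,0→∞ = 8249.0 + 2287.952 = 10536.952 ng/mL·h
Trapezoidal AUC_0→7 (intranasal spray):
  [0→1]: (0.0+499.1)/2 × 1 = 249.55
  [1→2.5]: (499.1+595.5)/2 × 1.5 = 820.95
  [2.5→4.5]: (595.5+473.3)/2 × 2 = 1068.8
  [4.5→6.5]: (473.3+345.5)/2 × 2 = 818.8
  [6.5→7]: (345.5+318.4)/2 × 0.5 = 165.975
  Sum = 3124.075 ng/mL·h
intranasal spray tail: 318.4/0.166 = 1918.072; AUC_ev,0→∞ = 3124.075 + 1918.072 = 5042.147 ng/mL·h
F = (AUC_ev/D_ev)/(AUC_iv/D_iv) = (5042.147/10)/(10536.952/5) = 504.2147/2107.3904 = 0.2393

F = 0.239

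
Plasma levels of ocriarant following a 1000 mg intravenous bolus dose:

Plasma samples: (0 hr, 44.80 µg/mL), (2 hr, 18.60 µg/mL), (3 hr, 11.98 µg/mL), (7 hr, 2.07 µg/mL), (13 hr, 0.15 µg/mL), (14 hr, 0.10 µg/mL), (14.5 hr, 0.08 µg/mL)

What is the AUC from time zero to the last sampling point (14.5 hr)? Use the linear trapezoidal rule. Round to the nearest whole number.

Trapezoidal AUC_0→14.5:
  [0→2]: (44.80+18.60)/2 × 2 = 63.4
  [2→3]: (18.60+11.98)/2 × 1 = 15.29
  [3→7]: (11.98+2.07)/2 × 4 = 28.1
  [7→13]: (2.07+0.15)/2 × 6 = 6.66
  [13→14]: (0.15+0.10)/2 × 1 = 0.125
  [14→14.5]: (0.10+0.08)/2 × 0.5 = 0.045
  Sum = 113.62 µg/mL·hr

AUC = 114 µg/mL·hr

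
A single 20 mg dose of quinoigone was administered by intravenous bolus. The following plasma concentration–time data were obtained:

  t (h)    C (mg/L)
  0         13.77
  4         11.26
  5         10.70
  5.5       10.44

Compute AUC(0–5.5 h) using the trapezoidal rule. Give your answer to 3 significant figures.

AUC = 66.3 mg/L·h

Trapezoidal AUC_0→5.5:
  [0→4]: (13.77+11.26)/2 × 4 = 50.06
  [4→5]: (11.26+10.70)/2 × 1 = 10.98
  [5→5.5]: (10.70+10.44)/2 × 0.5 = 5.285
  Sum = 66.325 mg/L·h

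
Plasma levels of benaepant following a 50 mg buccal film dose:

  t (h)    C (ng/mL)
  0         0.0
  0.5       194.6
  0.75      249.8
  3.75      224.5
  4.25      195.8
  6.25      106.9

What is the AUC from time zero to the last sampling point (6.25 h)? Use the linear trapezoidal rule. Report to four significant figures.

AUC = 1223 ng/mL·h

Trapezoidal AUC_0→6.25:
  [0→0.5]: (0.0+194.6)/2 × 0.5 = 48.65
  [0.5→0.75]: (194.6+249.8)/2 × 0.25 = 55.55
  [0.75→3.75]: (249.8+224.5)/2 × 3 = 711.45
  [3.75→4.25]: (224.5+195.8)/2 × 0.5 = 105.075
  [4.25→6.25]: (195.8+106.9)/2 × 2 = 302.7
  Sum = 1223.425 ng/mL·h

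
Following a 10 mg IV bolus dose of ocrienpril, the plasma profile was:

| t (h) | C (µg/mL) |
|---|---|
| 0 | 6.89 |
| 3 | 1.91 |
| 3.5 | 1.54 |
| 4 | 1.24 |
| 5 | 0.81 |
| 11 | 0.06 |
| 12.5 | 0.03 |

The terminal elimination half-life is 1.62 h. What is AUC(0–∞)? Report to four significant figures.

AUC = 18.53 µg/mL·h

Trapezoidal AUC_0→12.5:
  [0→3]: (6.89+1.91)/2 × 3 = 13.2
  [3→3.5]: (1.91+1.54)/2 × 0.5 = 0.8625
  [3.5→4]: (1.54+1.24)/2 × 0.5 = 0.695
  [4→5]: (1.24+0.81)/2 × 1 = 1.025
  [5→11]: (0.81+0.06)/2 × 6 = 2.61
  [11→12.5]: (0.06+0.03)/2 × 1.5 = 0.0675
  Sum = 18.46 µg/mL·h
k_e = ln2 / t½ = 0.693147 / 1.62 = 0.4279 h^-1
Extrapolated tail: C_last / k_e = 0.03 / 0.4279 = 0.070
AUC_0→∞ = 18.46 + 0.070 = 18.53 µg/mL·h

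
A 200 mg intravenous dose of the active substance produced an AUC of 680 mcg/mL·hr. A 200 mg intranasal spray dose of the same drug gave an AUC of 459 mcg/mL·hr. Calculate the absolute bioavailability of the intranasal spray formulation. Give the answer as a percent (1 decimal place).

F = (AUC_ev / D_ev) / (AUC_iv / D_iv)
  = (459/200) / (680/200)
  = 2.295 / 3.4 = 0.6750
  = 67.50%

F = 67.5%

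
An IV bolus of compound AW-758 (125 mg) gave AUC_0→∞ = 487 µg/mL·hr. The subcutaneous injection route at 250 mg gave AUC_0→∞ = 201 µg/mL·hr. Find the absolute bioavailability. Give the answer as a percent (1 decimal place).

F = 20.6%

F = (AUC_ev / D_ev) / (AUC_iv / D_iv)
  = (201/250) / (487/125)
  = 0.804 / 3.896 = 0.2064
  = 20.64%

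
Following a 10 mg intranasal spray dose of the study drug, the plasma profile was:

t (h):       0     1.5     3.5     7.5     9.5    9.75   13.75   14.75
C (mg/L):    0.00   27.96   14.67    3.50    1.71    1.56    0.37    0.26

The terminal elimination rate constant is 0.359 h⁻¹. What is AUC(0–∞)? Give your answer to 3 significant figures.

AUC = 110 mg/L·h

Trapezoidal AUC_0→14.75:
  [0→1.5]: (0.00+27.96)/2 × 1.5 = 20.97
  [1.5→3.5]: (27.96+14.67)/2 × 2 = 42.63
  [3.5→7.5]: (14.67+3.50)/2 × 4 = 36.34
  [7.5→9.5]: (3.50+1.71)/2 × 2 = 5.21
  [9.5→9.75]: (1.71+1.56)/2 × 0.25 = 0.40875
  [9.75→13.75]: (1.56+0.37)/2 × 4 = 3.86
  [13.75→14.75]: (0.37+0.26)/2 × 1 = 0.315
  Sum = 109.73375 mg/L·h
Extrapolated tail: C_last / k_e = 0.26 / 0.359 = 0.724
AUC_0→∞ = 109.73375 + 0.724 = 110.45775 mg/L·h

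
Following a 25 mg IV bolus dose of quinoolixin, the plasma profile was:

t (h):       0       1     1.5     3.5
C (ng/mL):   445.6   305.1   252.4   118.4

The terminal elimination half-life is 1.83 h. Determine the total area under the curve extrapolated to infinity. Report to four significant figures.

AUC = 1198 ng/mL·h

Trapezoidal AUC_0→3.5:
  [0→1]: (445.6+305.1)/2 × 1 = 375.35
  [1→1.5]: (305.1+252.4)/2 × 0.5 = 139.375
  [1.5→3.5]: (252.4+118.4)/2 × 2 = 370.8
  Sum = 885.525 ng/mL·h
k_e = ln2 / t½ = 0.693147 / 1.83 = 0.3788 h^-1
Extrapolated tail: C_last / k_e = 118.4 / 0.3788 = 312.566
AUC_0→∞ = 885.525 + 312.566 = 1198.091 ng/mL·h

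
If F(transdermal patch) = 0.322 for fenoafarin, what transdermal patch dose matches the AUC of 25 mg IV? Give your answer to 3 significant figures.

For equal systemic exposure: F × D_ev = D_iv
D_ev = D_iv / F = 25 / 0.322 = 77.6398 mg

D_transdermal = 77.6 mg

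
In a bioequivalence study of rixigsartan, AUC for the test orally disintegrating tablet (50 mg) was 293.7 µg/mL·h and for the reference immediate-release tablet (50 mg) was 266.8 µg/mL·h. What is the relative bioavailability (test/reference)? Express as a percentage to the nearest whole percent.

F_rel = (AUC_test/D_test) / (AUC_ref/D_ref)
      = (293.7/50) / (266.8/50)
      = 5.874 / 5.336 = 1.1008 = 110.08%

F_rel = 110%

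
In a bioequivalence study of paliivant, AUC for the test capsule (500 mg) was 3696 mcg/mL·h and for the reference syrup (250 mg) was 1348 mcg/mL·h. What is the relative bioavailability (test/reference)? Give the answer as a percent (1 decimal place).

F_rel = (AUC_test/D_test) / (AUC_ref/D_ref)
      = (3696/500) / (1348/250)
      = 7.392 / 5.392 = 1.3709 = 137.09%

F_rel = 137.1%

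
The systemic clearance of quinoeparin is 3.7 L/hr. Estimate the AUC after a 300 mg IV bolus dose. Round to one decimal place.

AUC_0→∞ = Dose_iv / CL
        = 300 / 3.7 = 81.0811 mg/L·hr

AUC = 81.1 mg/L·hr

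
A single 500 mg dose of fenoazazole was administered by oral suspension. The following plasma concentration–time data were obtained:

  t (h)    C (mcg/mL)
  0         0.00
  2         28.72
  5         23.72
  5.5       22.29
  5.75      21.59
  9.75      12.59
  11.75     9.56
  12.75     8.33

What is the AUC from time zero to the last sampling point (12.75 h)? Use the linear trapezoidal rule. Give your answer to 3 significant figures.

AUC = 224 mcg/mL·h

Trapezoidal AUC_0→12.75:
  [0→2]: (0.00+28.72)/2 × 2 = 28.72
  [2→5]: (28.72+23.72)/2 × 3 = 78.66
  [5→5.5]: (23.72+22.29)/2 × 0.5 = 11.5025
  [5.5→5.75]: (22.29+21.59)/2 × 0.25 = 5.485
  [5.75→9.75]: (21.59+12.59)/2 × 4 = 68.36
  [9.75→11.75]: (12.59+9.56)/2 × 2 = 22.15
  [11.75→12.75]: (9.56+8.33)/2 × 1 = 8.945
  Sum = 223.8225 mcg/mL·h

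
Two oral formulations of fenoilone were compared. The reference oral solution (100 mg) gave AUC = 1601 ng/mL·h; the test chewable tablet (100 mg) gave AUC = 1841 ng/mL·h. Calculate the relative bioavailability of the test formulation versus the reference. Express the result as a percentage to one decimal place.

F_rel = (AUC_test/D_test) / (AUC_ref/D_ref)
      = (1841/100) / (1601/100)
      = 18.41 / 16.01 = 1.1499 = 114.99%

F_rel = 115.0%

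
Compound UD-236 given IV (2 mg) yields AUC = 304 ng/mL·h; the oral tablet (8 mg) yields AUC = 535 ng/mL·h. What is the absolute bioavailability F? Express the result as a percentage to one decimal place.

F = 44.0%

F = (AUC_ev / D_ev) / (AUC_iv / D_iv)
  = (535/8) / (304/2)
  = 66.875 / 152 = 0.4400
  = 44.00%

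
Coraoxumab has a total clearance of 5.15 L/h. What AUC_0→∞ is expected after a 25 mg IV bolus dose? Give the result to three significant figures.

AUC_0→∞ = Dose_iv / CL
        = 25 / 5.15 = 4.85437 mg/L·h

AUC = 4.85 mg/L·h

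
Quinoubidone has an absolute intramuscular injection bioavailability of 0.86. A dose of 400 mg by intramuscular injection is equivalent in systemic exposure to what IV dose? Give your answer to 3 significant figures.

Systemic exposure from an extravascular dose = F × D_ev, so the equivalent IV dose is F × D_ev.
D_iv = F × D_ev = 0.86 × 400 = 344 mg

D_iv = 344 mg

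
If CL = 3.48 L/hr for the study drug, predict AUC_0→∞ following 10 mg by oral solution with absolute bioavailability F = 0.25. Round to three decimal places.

AUC_0→∞ = F × Dose / CL
        = 0.25 × 10 / 3.48 = 0.718391 mg/L·hr

AUC = 0.718 mg/L·hr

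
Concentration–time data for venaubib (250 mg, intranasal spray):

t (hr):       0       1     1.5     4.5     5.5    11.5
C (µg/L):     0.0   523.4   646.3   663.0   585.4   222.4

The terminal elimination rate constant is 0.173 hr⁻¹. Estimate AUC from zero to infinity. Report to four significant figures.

Trapezoidal AUC_0→11.5:
  [0→1]: (0.0+523.4)/2 × 1 = 261.7
  [1→1.5]: (523.4+646.3)/2 × 0.5 = 292.425
  [1.5→4.5]: (646.3+663.0)/2 × 3 = 1963.95
  [4.5→5.5]: (663.0+585.4)/2 × 1 = 624.2
  [5.5→11.5]: (585.4+222.4)/2 × 6 = 2423.4
  Sum = 5565.675 µg/L·hr
Extrapolated tail: C_last / k_e = 222.4 / 0.173 = 1285.549
AUC_0→∞ = 5565.675 + 1285.549 = 6851.224 µg/L·hr

AUC = 6851 µg/L·hr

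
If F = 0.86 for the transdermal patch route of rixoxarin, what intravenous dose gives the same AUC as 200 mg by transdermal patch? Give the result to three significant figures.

Systemic exposure from an extravascular dose = F × D_ev, so the equivalent IV dose is F × D_ev.
D_iv = F × D_ev = 0.86 × 200 = 172 mg

D_iv = 172 mg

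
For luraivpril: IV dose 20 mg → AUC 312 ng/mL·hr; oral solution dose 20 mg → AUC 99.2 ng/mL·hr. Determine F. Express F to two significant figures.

F = (AUC_ev / D_ev) / (AUC_iv / D_iv)
  = (99.2/20) / (312/20)
  = 4.96 / 15.6 = 0.3179

F = 0.32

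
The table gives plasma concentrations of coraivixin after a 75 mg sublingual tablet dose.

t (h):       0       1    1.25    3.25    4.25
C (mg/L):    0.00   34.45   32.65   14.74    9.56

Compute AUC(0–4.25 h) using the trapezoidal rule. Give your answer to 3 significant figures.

AUC = 85.2 mg/L·h

Trapezoidal AUC_0→4.25:
  [0→1]: (0.00+34.45)/2 × 1 = 17.225
  [1→1.25]: (34.45+32.65)/2 × 0.25 = 8.3875
  [1.25→3.25]: (32.65+14.74)/2 × 2 = 47.39
  [3.25→4.25]: (14.74+9.56)/2 × 1 = 12.15
  Sum = 85.1525 mg/L·h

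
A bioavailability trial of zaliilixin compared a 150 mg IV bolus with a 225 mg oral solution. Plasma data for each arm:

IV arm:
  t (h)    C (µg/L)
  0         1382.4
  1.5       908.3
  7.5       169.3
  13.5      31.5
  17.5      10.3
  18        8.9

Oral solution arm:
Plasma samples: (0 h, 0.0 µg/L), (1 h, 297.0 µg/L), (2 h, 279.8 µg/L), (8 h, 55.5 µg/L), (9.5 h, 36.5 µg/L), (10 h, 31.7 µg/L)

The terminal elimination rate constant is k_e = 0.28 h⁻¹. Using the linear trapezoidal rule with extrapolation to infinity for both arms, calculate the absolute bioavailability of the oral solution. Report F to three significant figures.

F = 0.193

Trapezoidal AUC_0→18 (IV):
  [0→1.5]: (1382.4+908.3)/2 × 1.5 = 1718.025
  [1.5→7.5]: (908.3+169.3)/2 × 6 = 3232.8
  [7.5→13.5]: (169.3+31.5)/2 × 6 = 602.4
  [13.5→17.5]: (31.5+10.3)/2 × 4 = 83.6
  [17.5→18]: (10.3+8.9)/2 × 0.5 = 4.8
  Sum = 5641.625 µg/L·h
IV tail: 8.9/0.28 = 31.786; AUC_iv,0→∞ = 5641.625 + 31.786 = 5673.411 µg/L·h
Trapezoidal AUC_0→10 (oral solution):
  [0→1]: (0.0+297.0)/2 × 1 = 148.5
  [1→2]: (297.0+279.8)/2 × 1 = 288.4
  [2→8]: (279.8+55.5)/2 × 6 = 1005.9
  [8→9.5]: (55.5+36.5)/2 × 1.5 = 69.0
  [9.5→10]: (36.5+31.7)/2 × 0.5 = 17.05
  Sum = 1528.85 µg/L·h
oral solution tail: 31.7/0.28 = 113.214; AUC_ev,0→∞ = 1528.85 + 113.214 = 1642.064 µg/L·h
F = (AUC_ev/D_ev)/(AUC_iv/D_iv) = (1642.064/225)/(5673.411/150) = 7.29806/37.82274 = 0.1930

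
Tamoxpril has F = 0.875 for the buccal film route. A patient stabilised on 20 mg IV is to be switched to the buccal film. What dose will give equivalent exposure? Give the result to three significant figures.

D_buccal = 22.9 mg

For equal systemic exposure: F × D_ev = D_iv
D_ev = D_iv / F = 20 / 0.875 = 22.8571 mg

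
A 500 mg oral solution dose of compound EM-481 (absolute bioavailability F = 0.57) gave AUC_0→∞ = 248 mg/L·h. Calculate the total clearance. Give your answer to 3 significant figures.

CL = F × Dose / AUC_0→∞
   = 0.57 × 500 / 248 = 1.14919 L/h

CL = 1.15 L/h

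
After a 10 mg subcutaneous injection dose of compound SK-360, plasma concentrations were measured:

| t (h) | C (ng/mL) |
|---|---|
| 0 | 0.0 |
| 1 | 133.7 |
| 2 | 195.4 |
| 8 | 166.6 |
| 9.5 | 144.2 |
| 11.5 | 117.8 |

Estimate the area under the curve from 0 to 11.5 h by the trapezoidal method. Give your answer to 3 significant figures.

Trapezoidal AUC_0→11.5:
  [0→1]: (0.0+133.7)/2 × 1 = 66.85
  [1→2]: (133.7+195.4)/2 × 1 = 164.55
  [2→8]: (195.4+166.6)/2 × 6 = 1086.0
  [8→9.5]: (166.6+144.2)/2 × 1.5 = 233.1
  [9.5→11.5]: (144.2+117.8)/2 × 2 = 262.0
  Sum = 1812.5 ng/mL·h

AUC = 1810 ng/mL·h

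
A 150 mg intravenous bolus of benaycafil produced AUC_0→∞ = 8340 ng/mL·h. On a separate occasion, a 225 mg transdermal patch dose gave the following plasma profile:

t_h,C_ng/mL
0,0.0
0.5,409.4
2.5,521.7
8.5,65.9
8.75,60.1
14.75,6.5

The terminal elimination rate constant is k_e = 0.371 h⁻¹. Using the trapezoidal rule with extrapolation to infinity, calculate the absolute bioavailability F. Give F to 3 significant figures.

F = 0.242

Trapezoidal AUC_0→14.75 (transdermal patch):
  [0→0.5]: (0.0+409.4)/2 × 0.5 = 102.35
  [0.5→2.5]: (409.4+521.7)/2 × 2 = 931.1
  [2.5→8.5]: (521.7+65.9)/2 × 6 = 1762.8
  [8.5→8.75]: (65.9+60.1)/2 × 0.25 = 15.75
  [8.75→14.75]: (60.1+6.5)/2 × 6 = 199.8
  Sum = 3011.8 ng/mL·h
Tail: C_last/k_e = 6.5/0.371 = 17.520
AUC_0→∞ (transdermal patch) = 3011.8 + 17.520 = 3029.32 ng/mL·h
F = (AUC_ev/D_ev)/(AUC_iv/D_iv) = (3029.32/225)/(8340/150) = 13.4636/55.6 = 0.2422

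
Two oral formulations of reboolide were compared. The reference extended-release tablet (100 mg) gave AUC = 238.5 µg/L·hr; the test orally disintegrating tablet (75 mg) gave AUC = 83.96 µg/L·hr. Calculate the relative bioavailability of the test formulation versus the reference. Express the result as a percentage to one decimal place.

F_rel = 46.9%

F_rel = (AUC_test/D_test) / (AUC_ref/D_ref)
      = (83.96/75) / (238.5/100)
      = 1.11947 / 2.385 = 0.4694 = 46.94%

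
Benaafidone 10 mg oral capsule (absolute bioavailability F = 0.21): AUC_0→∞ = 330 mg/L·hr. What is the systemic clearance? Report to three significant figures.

CL = F × Dose / AUC_0→∞
   = 0.21 × 10 / 330 = 0.00636364 L/hr

CL = 0.00636 L/hr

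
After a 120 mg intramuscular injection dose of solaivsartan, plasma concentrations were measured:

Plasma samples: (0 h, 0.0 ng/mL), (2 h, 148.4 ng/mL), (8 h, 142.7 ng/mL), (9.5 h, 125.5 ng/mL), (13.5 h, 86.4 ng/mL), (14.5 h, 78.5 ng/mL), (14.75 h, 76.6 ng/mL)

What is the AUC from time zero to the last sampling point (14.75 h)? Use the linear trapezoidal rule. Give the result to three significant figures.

Trapezoidal AUC_0→14.75:
  [0→2]: (0.0+148.4)/2 × 2 = 148.4
  [2→8]: (148.4+142.7)/2 × 6 = 873.3
  [8→9.5]: (142.7+125.5)/2 × 1.5 = 201.15
  [9.5→13.5]: (125.5+86.4)/2 × 4 = 423.8
  [13.5→14.5]: (86.4+78.5)/2 × 1 = 82.45
  [14.5→14.75]: (78.5+76.6)/2 × 0.25 = 19.3875
  Sum = 1748.4875 ng/mL·h

AUC = 1750 ng/mL·h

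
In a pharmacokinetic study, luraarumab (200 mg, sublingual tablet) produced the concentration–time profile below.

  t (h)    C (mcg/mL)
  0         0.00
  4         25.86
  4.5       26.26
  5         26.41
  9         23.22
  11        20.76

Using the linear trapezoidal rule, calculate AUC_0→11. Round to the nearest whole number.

Trapezoidal AUC_0→11:
  [0→4]: (0.00+25.86)/2 × 4 = 51.72
  [4→4.5]: (25.86+26.26)/2 × 0.5 = 13.03
  [4.5→5]: (26.26+26.41)/2 × 0.5 = 13.1675
  [5→9]: (26.41+23.22)/2 × 4 = 99.26
  [9→11]: (23.22+20.76)/2 × 2 = 43.98
  Sum = 221.1575 mcg/mL·h

AUC = 221 mcg/mL·h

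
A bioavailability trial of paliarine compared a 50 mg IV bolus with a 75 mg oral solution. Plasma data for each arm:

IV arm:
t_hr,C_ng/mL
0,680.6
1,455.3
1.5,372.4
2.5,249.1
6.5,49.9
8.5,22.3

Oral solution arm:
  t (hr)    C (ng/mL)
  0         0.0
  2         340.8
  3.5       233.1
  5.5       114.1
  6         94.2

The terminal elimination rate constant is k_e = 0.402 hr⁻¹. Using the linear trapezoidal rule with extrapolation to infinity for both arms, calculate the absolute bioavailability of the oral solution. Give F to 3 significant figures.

Trapezoidal AUC_0→8.5 (IV):
  [0→1]: (680.6+455.3)/2 × 1 = 567.95
  [1→1.5]: (455.3+372.4)/2 × 0.5 = 206.925
  [1.5→2.5]: (372.4+249.1)/2 × 1 = 310.75
  [2.5→6.5]: (249.1+49.9)/2 × 4 = 598.0
  [6.5→8.5]: (49.9+22.3)/2 × 2 = 72.2
  Sum = 1755.825 ng/mL·hr
IV tail: 22.3/0.402 = 55.473; AUC_iv,0→∞ = 1755.825 + 55.473 = 1811.298 ng/mL·hr
Trapezoidal AUC_0→6 (oral solution):
  [0→2]: (0.0+340.8)/2 × 2 = 340.8
  [2→3.5]: (340.8+233.1)/2 × 1.5 = 430.425
  [3.5→5.5]: (233.1+114.1)/2 × 2 = 347.2
  [5.5→6]: (114.1+94.2)/2 × 0.5 = 52.075
  Sum = 1170.5 ng/mL·hr
oral solution tail: 94.2/0.402 = 234.328; AUC_ev,0→∞ = 1170.5 + 234.328 = 1404.828 ng/mL·hr
F = (AUC_ev/D_ev)/(AUC_iv/D_iv) = (1404.828/75)/(1811.298/50) = 18.73104/36.22596 = 0.5171

F = 0.517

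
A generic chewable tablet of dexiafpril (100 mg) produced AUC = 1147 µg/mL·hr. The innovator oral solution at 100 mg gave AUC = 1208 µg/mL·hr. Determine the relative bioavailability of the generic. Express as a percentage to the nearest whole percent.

F_rel = 95%

F_rel = (AUC_test/D_test) / (AUC_ref/D_ref)
      = (1147/100) / (1208/100)
      = 11.47 / 12.08 = 0.9495 = 94.95%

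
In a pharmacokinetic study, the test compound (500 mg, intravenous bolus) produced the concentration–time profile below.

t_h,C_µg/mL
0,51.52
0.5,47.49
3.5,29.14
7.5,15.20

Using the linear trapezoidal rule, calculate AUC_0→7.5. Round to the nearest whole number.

Trapezoidal AUC_0→7.5:
  [0→0.5]: (51.52+47.49)/2 × 0.5 = 24.7525
  [0.5→3.5]: (47.49+29.14)/2 × 3 = 114.945
  [3.5→7.5]: (29.14+15.20)/2 × 4 = 88.68
  Sum = 228.3775 µg/mL·h

AUC = 228 µg/mL·h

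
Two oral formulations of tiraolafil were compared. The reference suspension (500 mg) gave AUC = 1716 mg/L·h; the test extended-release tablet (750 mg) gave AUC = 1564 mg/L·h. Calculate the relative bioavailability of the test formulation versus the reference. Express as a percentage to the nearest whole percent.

F_rel = 61%

F_rel = (AUC_test/D_test) / (AUC_ref/D_ref)
      = (1564/750) / (1716/500)
      = 2.08533 / 3.432 = 0.6076 = 60.76%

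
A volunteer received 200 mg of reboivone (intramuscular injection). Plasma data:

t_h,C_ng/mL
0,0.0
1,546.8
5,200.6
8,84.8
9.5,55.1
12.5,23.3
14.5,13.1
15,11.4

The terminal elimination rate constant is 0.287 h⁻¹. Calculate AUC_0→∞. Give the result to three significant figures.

Trapezoidal AUC_0→15:
  [0→1]: (0.0+546.8)/2 × 1 = 273.4
  [1→5]: (546.8+200.6)/2 × 4 = 1494.8
  [5→8]: (200.6+84.8)/2 × 3 = 428.1
  [8→9.5]: (84.8+55.1)/2 × 1.5 = 104.925
  [9.5→12.5]: (55.1+23.3)/2 × 3 = 117.6
  [12.5→14.5]: (23.3+13.1)/2 × 2 = 36.4
  [14.5→15]: (13.1+11.4)/2 × 0.5 = 6.125
  Sum = 2461.35 ng/mL·h
Extrapolated tail: C_last / k_e = 11.4 / 0.287 = 39.721
AUC_0→∞ = 2461.35 + 39.721 = 2501.071 ng/mL·h

AUC = 2500 ng/mL·h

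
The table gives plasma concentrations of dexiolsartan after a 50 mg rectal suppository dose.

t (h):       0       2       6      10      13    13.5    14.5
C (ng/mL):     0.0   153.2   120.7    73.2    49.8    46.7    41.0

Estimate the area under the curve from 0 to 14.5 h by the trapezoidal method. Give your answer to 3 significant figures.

Trapezoidal AUC_0→14.5:
  [0→2]: (0.0+153.2)/2 × 2 = 153.2
  [2→6]: (153.2+120.7)/2 × 4 = 547.8
  [6→10]: (120.7+73.2)/2 × 4 = 387.8
  [10→13]: (73.2+49.8)/2 × 3 = 184.5
  [13→13.5]: (49.8+46.7)/2 × 0.5 = 24.125
  [13.5→14.5]: (46.7+41.0)/2 × 1 = 43.85
  Sum = 1341.275 ng/mL·h

AUC = 1340 ng/mL·h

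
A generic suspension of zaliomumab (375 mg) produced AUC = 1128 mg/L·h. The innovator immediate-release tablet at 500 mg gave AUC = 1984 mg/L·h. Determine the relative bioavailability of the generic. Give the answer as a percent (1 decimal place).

F_rel = 75.8%

F_rel = (AUC_test/D_test) / (AUC_ref/D_ref)
      = (1128/375) / (1984/500)
      = 3.008 / 3.968 = 0.7581 = 75.81%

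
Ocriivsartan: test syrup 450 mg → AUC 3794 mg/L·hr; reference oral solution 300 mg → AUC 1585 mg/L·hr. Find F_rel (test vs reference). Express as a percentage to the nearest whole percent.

F_rel = (AUC_test/D_test) / (AUC_ref/D_ref)
      = (3794/450) / (1585/300)
      = 8.43111 / 5.28333 = 1.5958 = 159.58%

F_rel = 160%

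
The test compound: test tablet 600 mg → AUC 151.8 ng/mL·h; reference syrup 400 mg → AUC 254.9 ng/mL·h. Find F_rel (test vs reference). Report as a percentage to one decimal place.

F_rel = 39.7%

F_rel = (AUC_test/D_test) / (AUC_ref/D_ref)
      = (151.8/600) / (254.9/400)
      = 0.253 / 0.63725 = 0.3970 = 39.70%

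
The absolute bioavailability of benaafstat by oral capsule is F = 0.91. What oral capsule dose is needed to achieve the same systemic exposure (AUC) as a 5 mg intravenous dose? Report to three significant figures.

For equal systemic exposure: F × D_ev = D_iv
D_ev = D_iv / F = 5 / 0.91 = 5.49451 mg

D_oral = 5.49 mg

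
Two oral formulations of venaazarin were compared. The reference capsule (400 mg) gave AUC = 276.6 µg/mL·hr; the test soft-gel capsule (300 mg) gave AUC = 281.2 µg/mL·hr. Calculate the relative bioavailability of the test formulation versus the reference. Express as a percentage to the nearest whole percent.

F_rel = 136%

F_rel = (AUC_test/D_test) / (AUC_ref/D_ref)
      = (281.2/300) / (276.6/400)
      = 0.937333 / 0.6915 = 1.3555 = 135.55%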